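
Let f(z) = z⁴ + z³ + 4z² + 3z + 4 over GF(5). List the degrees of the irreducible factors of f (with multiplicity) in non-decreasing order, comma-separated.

Roots in GF(5): f(0) = 4; f(1) = 3; f(2) = 0 → root; f(3) = 2; f(4) = 0 → root.
Linear factors from roots: (z + 3), (z + 1).
Complete factorization: f(z) = (z + 1)·(z + 3)·(z² + 2z + 3).
Factor degrees with multiplicity: 1 + 1 + 2 = 4.

1, 1, 2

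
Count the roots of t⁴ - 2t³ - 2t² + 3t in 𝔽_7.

Write g(t) = t⁴ - 2t³ - 2t² + 3t.
Evaluate at each of the 7 elements of 𝔽_7:
g(0) = 0 → root; g(1) = 0 → root; g(2) = 5; g(3) = 4; g(4) = 3; g(5) = 4; g(6) = 5.
Roots: {0, 1}.

2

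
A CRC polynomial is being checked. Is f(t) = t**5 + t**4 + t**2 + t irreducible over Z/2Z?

No

Check for roots in Z/2Z: f(0) = 0 → root; f(1) = 0 → root.
f(0) = 0, so (t) divides f(t); f is reducible.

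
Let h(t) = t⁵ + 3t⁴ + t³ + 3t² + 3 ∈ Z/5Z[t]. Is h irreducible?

Check for roots in Z/5Z: h(0) = 3; h(1) = 1; h(2) = 3; h(3) = 3; h(4) = 2.
No roots, so no linear factors.
Degree-2 irreducible divisors: test the 10 monic irreducibles of degree 2 over GF(5).
None of them divide h (all give nonzero remainder).
No irreducible factor of degree ≤ 2 exists, so h is irreducible over GF(5).

Yes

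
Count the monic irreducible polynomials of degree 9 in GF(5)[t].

x^(5^9) − x is the product of all monic irreducibles of degree dividing 9; Möbius inversion gives N = (1/9) Σ μ(9/d)·5^d.
Divisors of 9: 1, 3, 9; μ(9/d) for each: 0, -1, 1.
Σ = − 5^3 + 5^9 = 1953000.
N = 1953000/9 = 217000.

217000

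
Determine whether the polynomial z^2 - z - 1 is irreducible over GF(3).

Yes

Write m(z) = z^2 - z - 1.
Check for roots in GF(3): m(0) = 2; m(1) = 2; m(2) = 1.
No roots. A degree-2 polynomial over a field with no linear factor is irreducible.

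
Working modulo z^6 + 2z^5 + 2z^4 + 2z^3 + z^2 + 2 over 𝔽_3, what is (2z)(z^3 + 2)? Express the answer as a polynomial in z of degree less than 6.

2z^4 + z

Multiply in 𝔽_3[z]: (2z)·(z^3 + 2) = 2z^4 + z.
Reduced: 2z^4 + z.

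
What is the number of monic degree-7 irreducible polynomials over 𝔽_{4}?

2340

By the necklace-counting formula, N_4(7) = (1/7) Σ_{d|7} μ(7/d)·4^d.
Divisors of 7: 1, 7; μ(7/d) for each: -1, 1.
Σ = − 4^1 + 4^7 = 16380.
N = 16380/7 = 2340.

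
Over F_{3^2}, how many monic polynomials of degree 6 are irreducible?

88440

By the necklace-counting formula, N_9(6) = (1/6) Σ_{d|6} μ(6/d)·9^d.
Divisors of 6: 1, 2, 3, 6; μ(6/d) for each: 1, -1, -1, 1.
Σ = 9^1 − 9^2 − 9^3 + 9^6 = 530640.
N = 530640/6 = 88440.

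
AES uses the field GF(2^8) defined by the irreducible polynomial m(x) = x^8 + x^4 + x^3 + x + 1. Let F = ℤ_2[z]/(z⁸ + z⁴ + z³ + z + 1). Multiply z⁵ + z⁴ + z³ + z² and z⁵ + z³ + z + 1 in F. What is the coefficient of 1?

0

Multiply in ℤ_2[z]: (z⁵ + z⁴ + z³ + z²)·(z⁵ + z³ + z + 1) = z¹⁰ + z⁹ + z⁵ + z².
Reduce using z⁸ ≡ z⁴ + z³ + z + 1 (mod z⁸ + z⁴ + z³ + z + 1).
Reduced: z⁶ + z⁵ + z⁴ + z³ + z² + z.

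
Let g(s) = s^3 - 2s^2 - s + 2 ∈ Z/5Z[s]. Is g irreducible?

Check for roots in Z/5Z: g(0) = 2; g(1) = 0 → root; g(2) = 0 → root; g(3) = 3; g(4) = 0 → root.
g(1) = 0, so (s − 1) divides g(s); g is reducible.

No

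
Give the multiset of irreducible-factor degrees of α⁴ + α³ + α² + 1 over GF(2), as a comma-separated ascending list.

1, 3

Write g(α) = α⁴ + α³ + α² + 1.
Roots in GF(2): g(0) = 1; g(1) = 0 → root.
Linear factors from roots: (α + 1).
Complete factorization: g(α) = (α + 1)·(α³ + α + 1).
Factor degrees with multiplicity: 1 + 3 = 4.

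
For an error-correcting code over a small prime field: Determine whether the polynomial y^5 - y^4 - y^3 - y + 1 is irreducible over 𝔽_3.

Write P(y) = y^5 - y^4 - y^3 - y + 1.
Check for roots in 𝔽_3: P(0) = 1; P(1) = 2; P(2) = 1.
No roots, so no linear factors.
Monic irreducibles of degree 2 over GF(3): y^2 + 1, y^2 + y - 1, y^2 - y - 1.
None of them divide P (all give nonzero remainder).
No irreducible factor of degree ≤ 2 exists, so P is irreducible over GF(3).

Yes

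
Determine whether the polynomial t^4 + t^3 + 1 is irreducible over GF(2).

Write f(t) = t^4 + t^3 + 1.
Check for roots in GF(2): f(0) = 1; f(1) = 1.
No roots, so no linear factors.
Monic irreducibles of degree 2 over GF(2): t^2 + t + 1.
None of them divide f (all give nonzero remainder).
No irreducible factor of degree ≤ 2 exists, so f is irreducible over GF(2).

Yes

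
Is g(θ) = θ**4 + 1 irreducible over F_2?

Check for roots in F_2: g(0) = 1; g(1) = 0 → root.
g(1) = 0, so (θ − 1) divides g(θ); g is reducible.

No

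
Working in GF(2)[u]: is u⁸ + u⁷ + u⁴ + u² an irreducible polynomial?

No

Write m(u) = u⁸ + u⁷ + u⁴ + u².
Check for roots in GF(2): m(0) = 0 → root; m(1) = 0 → root.
m(0) = 0, so (u) divides m(u); m is reducible.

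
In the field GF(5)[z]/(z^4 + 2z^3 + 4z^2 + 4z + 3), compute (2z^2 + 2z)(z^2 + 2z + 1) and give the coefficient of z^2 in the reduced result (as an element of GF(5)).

3

Multiply in GF(5)[z]: (2z^2 + 2z)·(z^2 + 2z + 1) = 2z^4 + z^3 + z^2 + 2z.
Reduce using z^4 ≡ 3z^3 + z^2 + z + 2 (mod z^4 + 2z^3 + 4z^2 + 4z + 3).
Reduced: 2z^3 + 3z^2 + 4z + 4.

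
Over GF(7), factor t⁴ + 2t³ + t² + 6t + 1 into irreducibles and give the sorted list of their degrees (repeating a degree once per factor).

1, 1, 2

Write g(t) = t⁴ + 2t³ + t² + 6t + 1.
Linear factors from roots: (t + 5), (t + 2).
Complete factorization: g(t) = (t + 2)·(t + 5)·(t² + 2t + 5).
Factor degrees with multiplicity: 1 + 1 + 2 = 4.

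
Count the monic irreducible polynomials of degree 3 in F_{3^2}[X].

By the necklace-counting formula, N_9(3) = (1/3) Σ_{d|3} μ(3/d)·9^d.
Divisors of 3: 1, 3; μ(3/d) for each: -1, 1.
Σ = − 9^1 + 9^3 = 720.
N = 720/3 = 240.

240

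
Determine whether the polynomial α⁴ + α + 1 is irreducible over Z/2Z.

Yes

Write f(α) = α⁴ + α + 1.
Check for roots in Z/2Z: f(0) = 1; f(1) = 1.
No roots, so no linear factors.
Monic irreducibles of degree 2 over GF(2): α² + α + 1.
None of them divide f (all give nonzero remainder).
No irreducible factor of degree ≤ 2 exists, so f is irreducible over GF(2).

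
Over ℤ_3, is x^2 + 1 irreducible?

Write f(x) = x^2 + 1.
Check for roots in ℤ_3: f(0) = 1; f(1) = 2; f(2) = 2.
No roots. A degree-2 polynomial over a field with no linear factor is irreducible.

Yes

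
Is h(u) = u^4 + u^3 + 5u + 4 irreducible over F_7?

Yes

Check for roots in F_7: h(0) = 4; h(1) = 4; h(2) = 3; h(3) = 1; h(4) = 1; h(5) = 2; h(6) = 6.
No roots, so no linear factors.
Degree-2 irreducible divisors: test the 21 monic irreducibles of degree 2 over GF(7).
None of them divide h (all give nonzero remainder).
No irreducible factor of degree ≤ 2 exists, so h is irreducible over GF(7).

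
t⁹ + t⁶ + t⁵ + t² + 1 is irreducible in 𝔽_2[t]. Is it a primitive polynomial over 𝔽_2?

Write f(t) = t⁹ + t⁶ + t⁵ + t² + 1.
|GF(2^9)^×| = 2^9 − 1 = 511. Prime factorization: 511 = 7·73.
f is primitive ⇔ t has order 511 in GF(2)[t]/(f), i.e. t^(511/q) ≠ 1 for each prime q | 511.
t^(73) mod f = 1
t^(7) mod f = t⁷.
Since t^(73) = 1, the order of t divides 73 < 511; not primitive.

No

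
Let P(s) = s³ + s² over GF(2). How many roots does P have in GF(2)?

Evaluate at each of the 2 elements of GF(2):
P(0) = 0 → root; P(1) = 0 → root.
Roots: {0, 1}.

2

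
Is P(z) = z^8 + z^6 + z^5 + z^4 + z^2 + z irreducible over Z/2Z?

Check for roots in Z/2Z: P(0) = 0 → root; P(1) = 0 → root.
P(0) = 0, so (z) divides P(z); P is reducible.

No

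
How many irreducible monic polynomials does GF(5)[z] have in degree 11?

The number of monic irreducibles of degree 11 over GF(5) is (1/11)·Σ_{d∣11} μ(11/d) 5^d.
Divisors of 11: 1, 11; μ(11/d) for each: -1, 1.
Σ = − 5^1 + 5^11 = 48828120.
N = 48828120/11 = 4438920.

4438920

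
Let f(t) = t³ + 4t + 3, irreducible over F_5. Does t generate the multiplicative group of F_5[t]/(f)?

Yes

|GF(5^3)^×| = 5^3 − 1 = 124. Prime factorization: 124 = 2^2·31.
f is primitive ⇔ t has order 124 in GF(5)[t]/(f), i.e. t^(124/q) ≠ 1 for each prime q | 124.
t^(62) mod f = 4.
t^(4) mod f = t² + 2t.
None equal 1, so t has full order 124; f is primitive.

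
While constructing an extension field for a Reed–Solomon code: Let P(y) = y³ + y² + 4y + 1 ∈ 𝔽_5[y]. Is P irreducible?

Yes

Check for roots in 𝔽_5: P(0) = 1; P(1) = 2; P(2) = 1; P(3) = 4; P(4) = 2.
No roots. A degree-3 polynomial over a field with no linear factor is irreducible.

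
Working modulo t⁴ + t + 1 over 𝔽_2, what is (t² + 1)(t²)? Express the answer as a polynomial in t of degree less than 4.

Multiply in 𝔽_2[t]: (t² + 1)·(t²) = t⁴ + t².
Reduce using t⁴ ≡ t + 1 (mod t⁴ + t + 1).
Reduced: t² + t + 1.

t^2 + t + 1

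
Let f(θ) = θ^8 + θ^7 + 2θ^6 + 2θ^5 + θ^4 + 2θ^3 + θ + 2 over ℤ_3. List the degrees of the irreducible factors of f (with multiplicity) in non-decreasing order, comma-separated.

1, 1, 1, 1, 1, 3

Roots in ℤ_3: f(0) = 2; f(1) = 0 → root; f(2) = 0 → root.
Linear factors from roots: (θ + 2), (θ + 1).
Complete factorization: f(θ) = (θ + 1)^2·(θ + 2)^3·(θ^3 + 2θ^2 + 1).
Factor degrees with multiplicity: 1 + 1 + 1 + 1 + 1 + 3 = 8.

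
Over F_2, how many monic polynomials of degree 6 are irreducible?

9

The number of monic irreducibles of degree 6 over GF(2) is (1/6)·Σ_{d∣6} μ(6/d) 2^d.
Divisors of 6: 1, 2, 3, 6; μ(6/d) for each: 1, -1, -1, 1.
Σ = 2^1 − 2^2 − 2^3 + 2^6 = 54.
N = 54/6 = 9.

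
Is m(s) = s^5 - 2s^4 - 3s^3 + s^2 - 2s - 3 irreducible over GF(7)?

Check for roots in GF(7): m(0) = 4; m(1) = 6; m(2) = 1; m(3) = 0 → root; m(4) = 3; m(5) = 0 → root; m(6) = 0 → root.
m(3) = 0, so (s − 3) divides m(s); m is reducible.

No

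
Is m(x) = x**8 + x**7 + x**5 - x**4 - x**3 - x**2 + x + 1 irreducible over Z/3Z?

Yes

Check for roots in Z/3Z: m(0) = 1; m(1) = 2; m(2) = 1.
No roots, so no linear factors.
Monic irreducibles of degree 2 over GF(3): x**2 + 1, x**2 + x - 1, x**2 - x - 1.
None of them divide m (all give nonzero remainder).
Degree-3 irreducible divisors: test the 8 monic irreducibles of degree 3 over GF(3).
None of them divide m (all give nonzero remainder).
Degree-4 irreducible divisors: test the 18 monic irreducibles of degree 4 over GF(3).
None of them divide m (all give nonzero remainder).
No irreducible factor of degree ≤ 4 exists, so m is irreducible over GF(3).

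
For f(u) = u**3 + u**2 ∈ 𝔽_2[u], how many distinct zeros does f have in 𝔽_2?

Evaluate at each of the 2 elements of 𝔽_2:
f(0) = 0 → root; f(1) = 0 → root.
Roots: {0, 1}.

2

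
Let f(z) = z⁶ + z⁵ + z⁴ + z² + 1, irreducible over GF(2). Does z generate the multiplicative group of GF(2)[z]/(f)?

|GF(2^6)^×| = 2^6 − 1 = 63. Prime factorization: 63 = 3^2·7.
f is primitive ⇔ z has order 63 in GF(2)[z]/(f), i.e. z^(63/q) ≠ 1 for each prime q | 63.
z^(21) mod f = 1
z^(9) mod f = z³ + 1.
Since z^(21) = 1, the order of z divides 21 < 63; not primitive.

No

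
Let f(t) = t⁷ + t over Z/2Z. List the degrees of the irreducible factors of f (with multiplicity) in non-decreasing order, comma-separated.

Roots in Z/2Z: f(0) = 0 → root; f(1) = 0 → root.
Linear factors from roots: (t), (t + 1).
Complete factorization: f(t) = (t)·(t + 1)^2·(t² + t + 1)^2.
Factor degrees with multiplicity: 1 + 1 + 1 + 2 + 2 = 7.

1, 1, 1, 2, 2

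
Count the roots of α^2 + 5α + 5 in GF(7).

0

Write g(α) = α^2 + 5α + 5.
Evaluate at each of the 7 elements of GF(7):
g(0) = 5; g(1) = 4; g(2) = 5; g(3) = 1; g(4) = 6; g(5) = 6; g(6) = 1.
No element is a root.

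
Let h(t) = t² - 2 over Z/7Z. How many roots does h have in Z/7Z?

Evaluate at each of the 7 elements of Z/7Z:
h(0) = 5; h(1) = 6; h(2) = 2; h(3) = 0 → root; h(4) = 0 → root; h(5) = 2; h(6) = 6.
Roots: {3, 4}.

2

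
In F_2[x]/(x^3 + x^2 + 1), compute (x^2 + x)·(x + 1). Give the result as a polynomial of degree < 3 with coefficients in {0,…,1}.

x^2 + x + 1

Multiply in F_2[x]: (x^2 + x)·(x + 1) = x^3 + x.
Reduce using x^3 ≡ x^2 + 1 (mod x^3 + x^2 + 1).
Reduced: x^2 + x + 1.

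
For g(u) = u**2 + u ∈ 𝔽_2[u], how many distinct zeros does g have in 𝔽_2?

2

Evaluate at each of the 2 elements of 𝔽_2:
g(0) = 0 → root; g(1) = 0 → root.
Roots: {0, 1}.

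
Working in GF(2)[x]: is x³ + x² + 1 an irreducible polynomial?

Yes

Write m(x) = x³ + x² + 1.
Check for roots in GF(2): m(0) = 1; m(1) = 1.
No roots. A degree-3 polynomial over a field with no linear factor is irreducible.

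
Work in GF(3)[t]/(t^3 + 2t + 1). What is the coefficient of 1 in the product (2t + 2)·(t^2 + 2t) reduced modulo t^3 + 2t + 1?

Multiply in GF(3)[t]: (2t + 2)·(t^2 + 2t) = 2t^3 + t.
Reduce using t^3 ≡ t + 2 (mod t^3 + 2t + 1).
Reduced: 1.

1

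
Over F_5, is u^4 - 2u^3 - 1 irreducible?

Write h(u) = u^4 - 2u^3 - 1.
Check for roots in F_5: h(0) = 4; h(1) = 3; h(2) = 4; h(3) = 1; h(4) = 2.
No roots, so no linear factors.
Degree-2 irreducible divisors: test the 10 monic irreducibles of degree 2 over GF(5).
None of them divide h (all give nonzero remainder).
No irreducible factor of degree ≤ 2 exists, so h is irreducible over GF(5).

Yes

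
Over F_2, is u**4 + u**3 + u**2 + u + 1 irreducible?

Write P(u) = u**4 + u**3 + u**2 + u + 1.
Check for roots in F_2: P(0) = 1; P(1) = 1.
No roots, so no linear factors.
Monic irreducibles of degree 2 over GF(2): u**2 + u + 1.
None of them divide P (all give nonzero remainder).
No irreducible factor of degree ≤ 2 exists, so P is irreducible over GF(2).

Yes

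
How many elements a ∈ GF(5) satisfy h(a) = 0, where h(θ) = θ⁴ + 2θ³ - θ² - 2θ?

Evaluate at each of the 5 elements of GF(5):
h(0) = 0 → root; h(1) = 0 → root; h(2) = 4; h(3) = 0 → root; h(4) = 0 → root.
Roots: {0, 1, 3, 4}.

4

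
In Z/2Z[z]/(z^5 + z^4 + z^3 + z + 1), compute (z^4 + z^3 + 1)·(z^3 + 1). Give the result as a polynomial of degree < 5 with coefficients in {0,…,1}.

z^2 + z

Multiply in Z/2Z[z]: (z^4 + z^3 + 1)·(z^3 + 1) = z^7 + z^6 + z^4 + 1.
Reduce using z^5 ≡ z^4 + z^3 + z + 1 (mod z^5 + z^4 + z^3 + z + 1).
Reduced: z^2 + z.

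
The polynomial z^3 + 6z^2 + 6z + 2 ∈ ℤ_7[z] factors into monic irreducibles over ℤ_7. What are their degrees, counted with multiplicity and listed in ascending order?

3

Write g(z) = z^3 + 6z^2 + 6z + 2.
Complete factorization: g(z) = (z^3 + 6z^2 + 6z + 2).
Factor degrees with multiplicity: 3 = 3.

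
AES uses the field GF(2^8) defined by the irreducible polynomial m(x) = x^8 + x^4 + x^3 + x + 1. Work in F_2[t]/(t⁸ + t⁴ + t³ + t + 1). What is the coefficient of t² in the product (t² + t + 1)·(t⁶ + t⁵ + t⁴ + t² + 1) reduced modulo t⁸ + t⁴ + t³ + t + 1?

0

Multiply in F_2[t]: (t² + t + 1)·(t⁶ + t⁵ + t⁴ + t² + 1) = t⁸ + t⁶ + t³ + t + 1.
Reduce using t⁸ ≡ t⁴ + t³ + t + 1 (mod t⁸ + t⁴ + t³ + t + 1).
Reduced: t⁶ + t⁴.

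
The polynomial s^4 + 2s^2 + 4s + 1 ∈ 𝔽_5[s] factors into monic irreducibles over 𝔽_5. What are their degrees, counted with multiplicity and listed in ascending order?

1, 3

Write h(s) = s^4 + 2s^2 + 4s + 1.
Roots in 𝔽_5: h(0) = 1; h(1) = 3; h(2) = 3; h(3) = 2; h(4) = 0 → root.
Linear factors from roots: (s + 1).
Complete factorization: h(s) = (s + 1)·(s^3 + 4s^2 + 3s + 1).
Factor degrees with multiplicity: 1 + 3 = 4.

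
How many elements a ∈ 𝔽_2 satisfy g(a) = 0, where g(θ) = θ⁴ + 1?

1

Evaluate at each of the 2 elements of 𝔽_2:
g(0) = 1; g(1) = 0 → root.
Roots: {1}.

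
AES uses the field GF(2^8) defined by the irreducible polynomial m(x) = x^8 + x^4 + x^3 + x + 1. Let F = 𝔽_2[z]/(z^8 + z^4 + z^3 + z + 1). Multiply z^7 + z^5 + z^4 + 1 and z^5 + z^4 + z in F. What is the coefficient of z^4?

0

Multiply in 𝔽_2[z]: (z^7 + z^5 + z^4 + 1)·(z^5 + z^4 + z) = z^12 + z^11 + z^10 + z^6 + z^4 + z.
Reduce using z^8 ≡ z^4 + z^3 + z + 1 (mod z^8 + z^4 + z^3 + z + 1).
Reduced: z^6 + z^3 + z^2 + 1.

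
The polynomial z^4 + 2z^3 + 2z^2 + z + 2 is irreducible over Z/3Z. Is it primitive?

Yes

Write f(z) = z^4 + 2z^3 + 2z^2 + z + 2.
|GF(3^4)^×| = 3^4 − 1 = 80. Prime factorization: 80 = 2^4·5.
f is primitive ⇔ z has order 80 in GF(3)[z]/(f), i.e. z^(80/q) ≠ 1 for each prime q | 80.
z^(40) mod f = 2.
z^(16) mod f = z^2 + 2z.
None equal 1, so z has full order 80; f is primitive.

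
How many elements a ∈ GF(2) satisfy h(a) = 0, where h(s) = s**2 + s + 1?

0

Evaluate at each of the 2 elements of GF(2):
h(0) = 1; h(1) = 1.
No element is a root.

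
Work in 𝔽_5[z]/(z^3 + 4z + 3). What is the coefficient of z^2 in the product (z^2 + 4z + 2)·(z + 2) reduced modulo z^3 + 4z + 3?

1

Multiply in 𝔽_5[z]: (z^2 + 4z + 2)·(z + 2) = z^3 + z^2 + 4.
Reduce using z^3 ≡ z + 2 (mod z^3 + 4z + 3).
Reduced: z^2 + z + 1.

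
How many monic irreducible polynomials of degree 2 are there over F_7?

The number of monic irreducibles of degree 2 over GF(7) is (1/2)·Σ_{d∣2} μ(2/d) 7^d.
Divisors of 2: 1, 2; μ(2/d) for each: -1, 1.
Σ = − 7^1 + 7^2 = 42.
N = 42/2 = 21.

21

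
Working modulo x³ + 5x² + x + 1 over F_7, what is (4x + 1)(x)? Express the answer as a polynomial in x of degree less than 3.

Multiply in F_7[x]: (4x + 1)·(x) = 4x² + x.
Reduced: 4x² + x.

4x^2 + x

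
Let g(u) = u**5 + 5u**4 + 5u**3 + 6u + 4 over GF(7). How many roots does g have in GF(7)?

4

Evaluate at each of the 7 elements of GF(7):
g(0) = 4; g(1) = 0 → root; g(2) = 0 → root; g(3) = 0 → root; g(4) = 6; g(5) = 0 → root; g(6) = 4.
Roots: {1, 2, 3, 5}.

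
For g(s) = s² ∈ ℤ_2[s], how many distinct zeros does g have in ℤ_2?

Evaluate at each of the 2 elements of ℤ_2:
g(0) = 0 → root; g(1) = 1.
Roots: {0}.

1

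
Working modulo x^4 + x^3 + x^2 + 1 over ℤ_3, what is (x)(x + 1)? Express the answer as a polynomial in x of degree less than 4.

Multiply in ℤ_3[x]: (x)·(x + 1) = x^2 + x.
Reduced: x^2 + x.

x^2 + x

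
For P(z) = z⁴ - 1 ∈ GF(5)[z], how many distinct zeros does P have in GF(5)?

Evaluate at each of the 5 elements of GF(5):
P(0) = 4; P(1) = 0 → root; P(2) = 0 → root; P(3) = 0 → root; P(4) = 0 → root.
Roots: {1, 2, 3, 4}.

4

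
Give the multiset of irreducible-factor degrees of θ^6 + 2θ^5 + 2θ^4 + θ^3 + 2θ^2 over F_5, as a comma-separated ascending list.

Write g(θ) = θ^6 + 2θ^5 + 2θ^4 + θ^3 + 2θ^2.
Roots in F_5: g(0) = 0 → root; g(1) = 3; g(2) = 1; g(3) = 2; g(4) = 2.
Linear factors from roots: (θ).
Complete factorization: g(θ) = (θ)^2·(θ^2 + 3)·(θ^2 + 2θ + 4).
Factor degrees with multiplicity: 1 + 1 + 2 + 2 = 6.

1, 1, 2, 2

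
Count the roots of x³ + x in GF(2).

Write P(x) = x³ + x.
Evaluate at each of the 2 elements of GF(2):
P(0) = 0 → root; P(1) = 0 → root.
Roots: {0, 1}.

2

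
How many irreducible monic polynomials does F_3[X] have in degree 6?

116

The number of monic irreducibles of degree 6 over GF(3) is (1/6)·Σ_{d∣6} μ(6/d) 3^d.
Divisors of 6: 1, 2, 3, 6; μ(6/d) for each: 1, -1, -1, 1.
Σ = 3^1 − 3^2 − 3^3 + 3^6 = 696.
N = 696/6 = 116.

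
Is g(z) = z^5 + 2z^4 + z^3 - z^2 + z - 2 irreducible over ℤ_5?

Check for roots in ℤ_5: g(0) = 3; g(1) = 2; g(2) = 3; g(3) = 4; g(4) = 1.
No roots, so no linear factors.
Degree-2 irreducible divisors: test the 10 monic irreducibles of degree 2 over GF(5).
None of them divide g (all give nonzero remainder).
No irreducible factor of degree ≤ 2 exists, so g is irreducible over GF(5).

Yes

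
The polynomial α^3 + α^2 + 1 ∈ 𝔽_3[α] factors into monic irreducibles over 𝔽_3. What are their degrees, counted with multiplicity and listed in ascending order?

1, 2

Write h(α) = α^3 + α^2 + 1.
Roots in 𝔽_3: h(0) = 1; h(1) = 0 → root; h(2) = 1.
Linear factors from roots: (α - 1).
Complete factorization: h(α) = (α - 1)·(α^2 - α - 1).
Factor degrees with multiplicity: 1 + 2 = 3.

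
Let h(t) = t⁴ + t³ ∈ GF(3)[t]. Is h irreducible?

No

Check for roots in GF(3): h(0) = 0 → root; h(1) = 2; h(2) = 0 → root.
h(0) = 0, so (t) divides h(t); h is reducible.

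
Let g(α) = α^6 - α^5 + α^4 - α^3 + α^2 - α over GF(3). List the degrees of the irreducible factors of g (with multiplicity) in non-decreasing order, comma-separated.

Roots in GF(3): g(0) = 0 → root; g(1) = 0 → root; g(2) = 0 → root.
Linear factors from roots: (α), (α - 1), (α + 1).
Complete factorization: g(α) = (α)·(α + 1)^2·(α - 1)^3.
Factor degrees with multiplicity: 1 + 1 + 1 + 1 + 1 + 1 = 6.

1, 1, 1, 1, 1, 1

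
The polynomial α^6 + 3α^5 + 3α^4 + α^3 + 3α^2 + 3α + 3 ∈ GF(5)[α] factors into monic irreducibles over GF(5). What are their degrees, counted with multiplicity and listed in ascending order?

6

Write f(α) = α^6 + 3α^5 + 3α^4 + α^3 + 3α^2 + 3α + 3.
Roots in GF(5): f(0) = 3; f(1) = 2; f(2) = 2; f(3) = 2; f(4) = 3.
Complete factorization: f(α) = (α^6 + 3α^5 + 3α^4 + α^3 + 3α^2 + 3α + 3).
Factor degrees with multiplicity: 6 = 6.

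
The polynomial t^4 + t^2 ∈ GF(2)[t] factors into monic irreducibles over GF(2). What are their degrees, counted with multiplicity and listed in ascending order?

Write g(t) = t^4 + t^2.
Roots in GF(2): g(0) = 0 → root; g(1) = 0 → root.
Linear factors from roots: (t), (t + 1).
Complete factorization: g(t) = (t)^2·(t + 1)^2.
Factor degrees with multiplicity: 1 + 1 + 1 + 1 = 4.

1, 1, 1, 1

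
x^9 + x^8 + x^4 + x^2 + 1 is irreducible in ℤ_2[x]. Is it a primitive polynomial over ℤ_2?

Write f(x) = x^9 + x^8 + x^4 + x^2 + 1.
|GF(2^9)^×| = 2^9 − 1 = 511. Prime factorization: 511 = 7·73.
f is primitive ⇔ x has order 511 in GF(2)[x]/(f), i.e. x^(511/q) ≠ 1 for each prime q | 511.
x^(73) mod f = x^7 + x^6 + x^5 + x^4 + x^3 + 1.
x^(7) mod f = x^7.
None equal 1, so x has full order 511; f is primitive.

Yes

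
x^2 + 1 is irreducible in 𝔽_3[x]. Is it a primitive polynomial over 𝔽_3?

No

Write f(x) = x^2 + 1.
|GF(3^2)^×| = 3^2 − 1 = 8. Prime factorization: 8 = 2^3.
f is primitive ⇔ x has order 8 in GF(3)[x]/(f), i.e. x^(8/q) ≠ 1 for each prime q | 8.
x^(4) mod f = 1
Since x^(4) = 1, the order of x divides 4 < 8; not primitive.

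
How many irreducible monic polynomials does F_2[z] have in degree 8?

Gauss's count: N_{2}(8) = (1/8) Σ_{d|8} μ(8/d)·2^d.
Divisors of 8: 1, 2, 4, 8; μ(8/d) for each: 0, 0, -1, 1.
Σ = − 2^4 + 2^8 = 240.
N = 240/8 = 30.

30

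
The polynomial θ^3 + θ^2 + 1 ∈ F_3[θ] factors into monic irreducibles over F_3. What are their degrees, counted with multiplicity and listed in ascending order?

Write f(θ) = θ^3 + θ^2 + 1.
Roots in F_3: f(0) = 1; f(1) = 0 → root; f(2) = 1.
Linear factors from roots: (θ - 1).
Complete factorization: f(θ) = (θ - 1)·(θ^2 - θ - 1).
Factor degrees with multiplicity: 1 + 2 = 3.

1, 2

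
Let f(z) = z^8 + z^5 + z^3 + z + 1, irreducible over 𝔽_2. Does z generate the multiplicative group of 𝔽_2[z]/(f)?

|GF(2^8)^×| = 2^8 − 1 = 255. Prime factorization: 255 = 3·5·17.
f is primitive ⇔ z has order 255 in GF(2)[z]/(f), i.e. z^(255/q) ≠ 1 for each prime q | 255.
z^(85) mod f = z^7 + z^6 + z^5 + z^3 + z + 1.
z^(51) mod f = z^4 + z + 1.
z^(15) mod f = z^7 + z^6 + z^5 + 1.
None equal 1, so z has full order 255; f is primitive.

Yes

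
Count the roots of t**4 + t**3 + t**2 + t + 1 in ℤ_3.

0

Write f(t) = t**4 + t**3 + t**2 + t + 1.
Evaluate at each of the 3 elements of ℤ_3:
f(0) = 1; f(1) = 2; f(2) = 1.
No element is a root.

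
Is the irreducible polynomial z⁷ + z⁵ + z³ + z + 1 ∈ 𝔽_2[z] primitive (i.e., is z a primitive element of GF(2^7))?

Write f(z) = z⁷ + z⁵ + z³ + z + 1.
|GF(2^7)^×| = 2^7 − 1 = 127. Prime factorization: 127 = 127.
f is primitive ⇔ z has order 127 in GF(2)[z]/(f), i.e. z^(127/q) ≠ 1 for each prime q | 127.
z^(1) mod f = z.
None equal 1, so z has full order 127; f is primitive.

Yes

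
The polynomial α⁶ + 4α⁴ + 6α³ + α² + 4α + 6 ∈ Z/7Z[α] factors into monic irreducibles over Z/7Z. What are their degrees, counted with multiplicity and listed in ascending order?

6

Write f(α) = α⁶ + 4α⁴ + 6α³ + α² + 4α + 6.
Complete factorization: f(α) = (α⁶ + 4α⁴ + 6α³ + α² + 4α + 6).
Factor degrees with multiplicity: 6 = 6.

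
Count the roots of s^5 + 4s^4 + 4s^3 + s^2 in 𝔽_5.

Write h(s) = s^5 + 4s^4 + 4s^3 + s^2.
Evaluate at each of the 5 elements of 𝔽_5:
h(0) = 0 → root; h(1) = 0 → root; h(2) = 2; h(3) = 4; h(4) = 0 → root.
Roots: {0, 1, 4}.

3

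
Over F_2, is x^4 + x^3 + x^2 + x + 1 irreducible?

Yes

Write m(x) = x^4 + x^3 + x^2 + x + 1.
Check for roots in F_2: m(0) = 1; m(1) = 1.
No roots, so no linear factors.
Monic irreducibles of degree 2 over GF(2): x^2 + x + 1.
None of them divide m (all give nonzero remainder).
No irreducible factor of degree ≤ 2 exists, so m is irreducible over GF(2).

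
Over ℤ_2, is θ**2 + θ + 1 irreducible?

Write g(θ) = θ**2 + θ + 1.
Check for roots in ℤ_2: g(0) = 1; g(1) = 1.
No roots. A degree-2 polynomial over a field with no linear factor is irreducible.

Yes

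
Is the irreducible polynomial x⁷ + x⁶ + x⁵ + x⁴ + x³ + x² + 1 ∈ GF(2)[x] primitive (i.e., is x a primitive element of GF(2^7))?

Write f(x) = x⁷ + x⁶ + x⁵ + x⁴ + x³ + x² + 1.
|GF(2^7)^×| = 2^7 − 1 = 127. Prime factorization: 127 = 127.
f is primitive ⇔ x has order 127 in GF(2)[x]/(f), i.e. x^(127/q) ≠ 1 for each prime q | 127.
x^(1) mod f = x.
None equal 1, so x has full order 127; f is primitive.

Yes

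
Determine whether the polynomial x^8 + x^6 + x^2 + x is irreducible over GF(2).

Write m(x) = x^8 + x^6 + x^2 + x.
Check for roots in GF(2): m(0) = 0 → root; m(1) = 0 → root.
m(0) = 0, so (x) divides m(x); m is reducible.

No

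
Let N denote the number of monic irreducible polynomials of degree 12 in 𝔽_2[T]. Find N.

Gauss's count: N_{2}(12) = (1/12) Σ_{d|12} μ(12/d)·2^d.
Divisors of 12: 1, 2, 3, 4, 6, 12; μ(12/d) for each: 0, 1, 0, -1, -1, 1.
Σ = 2^2 − 2^4 − 2^6 + 2^12 = 4020.
N = 4020/12 = 335.

335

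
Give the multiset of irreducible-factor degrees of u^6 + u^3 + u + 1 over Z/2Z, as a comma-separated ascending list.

Write h(u) = u^6 + u^3 + u + 1.
Roots in Z/2Z: h(0) = 1; h(1) = 0 → root.
Linear factors from roots: (u + 1).
Complete factorization: h(u) = (u + 1)^3·(u^3 + u^2 + 1).
Factor degrees with multiplicity: 1 + 1 + 1 + 3 = 6.

1, 1, 1, 3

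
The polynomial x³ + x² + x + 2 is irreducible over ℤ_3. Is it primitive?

No

Write f(x) = x³ + x² + x + 2.
|GF(3^3)^×| = 3^3 − 1 = 26. Prime factorization: 26 = 2·13.
f is primitive ⇔ x has order 26 in GF(3)[x]/(f), i.e. x^(26/q) ≠ 1 for each prime q | 26.
x^(13) mod f = 1
x^(2) mod f = x².
Since x^(13) = 1, the order of x divides 13 < 26; not primitive.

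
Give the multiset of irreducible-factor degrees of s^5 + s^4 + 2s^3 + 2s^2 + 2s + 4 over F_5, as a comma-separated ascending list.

1, 2, 2

Write h(s) = s^5 + s^4 + 2s^3 + 2s^2 + 2s + 4.
Roots in F_5: h(0) = 4; h(1) = 2; h(2) = 0 → root; h(3) = 1; h(4) = 2.
Linear factors from roots: (s + 3).
Complete factorization: h(s) = (s + 3)·(s^2 + s + 2)·(s^2 + 2s + 4).
Factor degrees with multiplicity: 1 + 2 + 2 = 5.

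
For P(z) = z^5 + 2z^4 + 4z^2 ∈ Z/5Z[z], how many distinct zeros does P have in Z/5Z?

Evaluate at each of the 5 elements of Z/5Z:
P(0) = 0 → root; P(1) = 2; P(2) = 0 → root; P(3) = 1; P(4) = 0 → root.
Roots: {0, 2, 4}.

3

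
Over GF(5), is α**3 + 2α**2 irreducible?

No

Write m(α) = α**3 + 2α**2.
Check for roots in GF(5): m(0) = 0 → root; m(1) = 3; m(2) = 1; m(3) = 0 → root; m(4) = 1.
m(0) = 0, so (α) divides m(α); m is reducible.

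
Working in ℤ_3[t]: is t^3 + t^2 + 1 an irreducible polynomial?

Write m(t) = t^3 + t^2 + 1.
Check for roots in ℤ_3: m(0) = 1; m(1) = 0 → root; m(2) = 1.
m(1) = 0, so (t − 1) divides m(t); m is reducible.

No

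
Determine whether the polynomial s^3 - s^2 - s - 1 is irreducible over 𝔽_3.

Yes

Write h(s) = s^3 - s^2 - s - 1.
Check for roots in 𝔽_3: h(0) = 2; h(1) = 1; h(2) = 1.
No roots. A degree-3 polynomial over a field with no linear factor is irreducible.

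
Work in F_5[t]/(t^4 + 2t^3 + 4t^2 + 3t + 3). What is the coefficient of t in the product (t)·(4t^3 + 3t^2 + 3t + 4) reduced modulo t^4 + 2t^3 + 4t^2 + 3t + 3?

2

Multiply in F_5[t]: (t)·(4t^3 + 3t^2 + 3t + 4) = 4t^4 + 3t^3 + 3t^2 + 4t.
Reduce using t^4 ≡ 3t^3 + t^2 + 2t + 2 (mod t^4 + 2t^3 + 4t^2 + 3t + 3).
Reduced: 2t^2 + 2t + 3.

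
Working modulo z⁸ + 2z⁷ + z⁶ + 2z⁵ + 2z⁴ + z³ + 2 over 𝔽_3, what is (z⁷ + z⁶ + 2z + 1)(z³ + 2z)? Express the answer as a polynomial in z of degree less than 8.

Multiply in 𝔽_3[z]: (z⁷ + z⁶ + 2z + 1)·(z³ + 2z) = z¹⁰ + z⁹ + 2z⁸ + 2z⁷ + 2z⁴ + z³ + z² + 2z.
Reduce using z⁸ ≡ z⁷ + 2z⁶ + z⁵ + z⁴ + 2z³ + 1 (mod z⁸ + 2z⁷ + z⁶ + 2z⁵ + 2z⁴ + z³ + 2).
Reduced: z⁷ + z⁵ + z³ + 2z² + z.

z^7 + z^5 + z^3 + 2z^2 + z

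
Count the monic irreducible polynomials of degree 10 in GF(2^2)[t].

Gauss's count: N_{4}(10) = (1/10) Σ_{d|10} μ(10/d)·4^d.
Divisors of 10: 1, 2, 5, 10; μ(10/d) for each: 1, -1, -1, 1.
Σ = 4^1 − 4^2 − 4^5 + 4^10 = 1047540.
N = 1047540/10 = 104754.

104754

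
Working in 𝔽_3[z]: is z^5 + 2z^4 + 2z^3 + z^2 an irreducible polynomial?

Write g(z) = z^5 + 2z^4 + 2z^3 + z^2.
Check for roots in 𝔽_3: g(0) = 0 → root; g(1) = 0 → root; g(2) = 0 → root.
g(0) = 0, so (z) divides g(z); g is reducible.

No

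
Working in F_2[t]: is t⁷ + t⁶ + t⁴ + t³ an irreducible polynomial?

Write P(t) = t⁷ + t⁶ + t⁴ + t³.
Check for roots in F_2: P(0) = 0 → root; P(1) = 0 → root.
P(0) = 0, so (t) divides P(t); P is reducible.

No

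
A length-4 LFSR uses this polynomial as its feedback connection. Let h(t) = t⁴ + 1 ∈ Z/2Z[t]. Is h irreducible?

Check for roots in Z/2Z: h(0) = 1; h(1) = 0 → root.
h(1) = 0, so (t − 1) divides h(t); h is reducible.

No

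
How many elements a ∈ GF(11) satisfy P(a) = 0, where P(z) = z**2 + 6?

2

Evaluate at each of the 11 elements of GF(11):
P(0) = 6; P(1) = 7; P(2) = 10; P(3) = 4; P(4) = 0 → root; P(5) = 9; P(6) = 9; P(7) = 0 → root; P(8) = 4; P(9) = 10; P(10) = 7.
Roots: {4, 7}.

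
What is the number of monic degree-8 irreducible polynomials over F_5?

48750

The number of monic irreducibles of degree 8 over GF(5) is (1/8)·Σ_{d∣8} μ(8/d) 5^d.
Divisors of 8: 1, 2, 4, 8; μ(8/d) for each: 0, 0, -1, 1.
Σ = − 5^4 + 5^8 = 390000.
N = 390000/8 = 48750.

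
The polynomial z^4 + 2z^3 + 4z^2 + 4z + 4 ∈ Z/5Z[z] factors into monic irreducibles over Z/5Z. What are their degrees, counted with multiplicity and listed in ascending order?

Write g(z) = z^4 + 2z^3 + 4z^2 + 4z + 4.
Roots in Z/5Z: g(0) = 4; g(1) = 0 → root; g(2) = 0 → root; g(3) = 2; g(4) = 3.
Linear factors from roots: (z + 4), (z + 3).
Complete factorization: g(z) = (z + 3)·(z + 4)·(z^2 + 2).
Factor degrees with multiplicity: 1 + 1 + 2 = 4.

1, 1, 2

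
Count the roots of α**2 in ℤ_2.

1

Write f(α) = α**2.
Evaluate at each of the 2 elements of ℤ_2:
f(0) = 0 → root; f(1) = 1.
Roots: {0}.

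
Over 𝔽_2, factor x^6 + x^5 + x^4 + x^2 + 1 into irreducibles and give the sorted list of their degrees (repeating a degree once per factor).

6

Write f(x) = x^6 + x^5 + x^4 + x^2 + 1.
Roots in 𝔽_2: f(0) = 1; f(1) = 1.
Complete factorization: f(x) = (x^6 + x^5 + x^4 + x^2 + 1).
Factor degrees with multiplicity: 6 = 6.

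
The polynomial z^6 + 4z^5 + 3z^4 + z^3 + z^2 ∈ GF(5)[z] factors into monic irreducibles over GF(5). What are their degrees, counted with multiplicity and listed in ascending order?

Write h(z) = z^6 + 4z^5 + 3z^4 + z^3 + z^2.
Roots in GF(5): h(0) = 0 → root; h(1) = 0 → root; h(2) = 2; h(3) = 0 → root; h(4) = 0 → root.
Linear factors from roots: (z), (z + 4), (z + 2), (z + 1).
Complete factorization: h(z) = (z + 1)·(z + 4)·(z)^2·(z + 2)^2.
Factor degrees with multiplicity: 1 + 1 + 1 + 1 + 1 + 1 = 6.

1, 1, 1, 1, 1, 1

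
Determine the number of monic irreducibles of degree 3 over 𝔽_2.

By the necklace-counting formula, N_2(3) = (1/3) Σ_{d|3} μ(3/d)·2^d.
Divisors of 3: 1, 3; μ(3/d) for each: -1, 1.
Σ = − 2^1 + 2^3 = 6.
N = 6/3 = 2.

2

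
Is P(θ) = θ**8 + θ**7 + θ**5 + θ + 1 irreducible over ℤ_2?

Check for roots in ℤ_2: P(0) = 1; P(1) = 1.
No roots, so no linear factors.
Monic irreducibles of degree 2 over GF(2): θ**2 + θ + 1.
None of them divide P (all give nonzero remainder).
Monic irreducibles of degree 3 over GF(2): θ**3 + θ + 1, θ**3 + θ**2 + 1.
None of them divide P (all give nonzero remainder).
Monic irreducibles of degree 4 over GF(2): θ**4 + θ + 1, θ**4 + θ**3 + 1, θ**4 + θ**3 + θ**2 + θ + 1.
None of them divide P (all give nonzero remainder).
No irreducible factor of degree ≤ 4 exists, so P is irreducible over GF(2).

Yes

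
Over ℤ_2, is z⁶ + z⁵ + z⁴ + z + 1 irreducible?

Write f(z) = z⁶ + z⁵ + z⁴ + z + 1.
Check for roots in ℤ_2: f(0) = 1; f(1) = 1.
No roots, so no linear factors.
Monic irreducibles of degree 2 over GF(2): z² + z + 1.
None of them divide f (all give nonzero remainder).
Monic irreducibles of degree 3 over GF(2): z³ + z + 1, z³ + z² + 1.
None of them divide f (all give nonzero remainder).
No irreducible factor of degree ≤ 3 exists, so f is irreducible over GF(2).

Yes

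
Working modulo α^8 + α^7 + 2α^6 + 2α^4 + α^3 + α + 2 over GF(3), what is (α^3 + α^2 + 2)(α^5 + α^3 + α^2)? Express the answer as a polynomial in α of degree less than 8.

2α^6 + α^5 + 2α^4 + α^3 + 2α^2 + 2α + 1

Multiply in GF(3)[α]: (α^3 + α^2 + 2)·(α^5 + α^3 + α^2) = α^8 + α^7 + α^6 + α^5 + α^4 + 2α^3 + 2α^2.
Reduce using α^8 ≡ 2α^7 + α^6 + α^4 + 2α^3 + 2α + 1 (mod α^8 + α^7 + 2α^6 + 2α^4 + α^3 + α + 2).
Reduced: 2α^6 + α^5 + 2α^4 + α^3 + 2α^2 + 2α + 1.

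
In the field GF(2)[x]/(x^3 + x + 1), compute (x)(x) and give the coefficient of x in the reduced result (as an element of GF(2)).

Multiply in GF(2)[x]: (x)·(x) = x^2.
Reduced: x^2.

0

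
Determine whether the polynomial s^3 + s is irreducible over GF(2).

Write g(s) = s^3 + s.
Check for roots in GF(2): g(0) = 0 → root; g(1) = 0 → root.
g(0) = 0, so (s) divides g(s); g is reducible.

No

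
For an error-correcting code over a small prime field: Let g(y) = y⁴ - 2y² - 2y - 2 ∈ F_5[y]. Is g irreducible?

No

Check for roots in F_5: g(0) = 3; g(1) = 0 → root; g(2) = 2; g(3) = 0 → root; g(4) = 4.
g(1) = 0, so (y − 1) divides g(y); g is reducible.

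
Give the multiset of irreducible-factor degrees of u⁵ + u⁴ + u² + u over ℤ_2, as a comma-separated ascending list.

Write f(u) = u⁵ + u⁴ + u² + u.
Roots in ℤ_2: f(0) = 0 → root; f(1) = 0 → root.
Linear factors from roots: (u), (u + 1).
Complete factorization: f(u) = (u)·(u + 1)^2·(u² + u + 1).
Factor degrees with multiplicity: 1 + 1 + 1 + 2 = 5.

1, 1, 1, 2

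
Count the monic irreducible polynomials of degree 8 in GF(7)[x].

720300

Gauss's count: N_{7}(8) = (1/8) Σ_{d|8} μ(8/d)·7^d.
Divisors of 8: 1, 2, 4, 8; μ(8/d) for each: 0, 0, -1, 1.
Σ = − 7^4 + 7^8 = 5762400.
N = 5762400/8 = 720300.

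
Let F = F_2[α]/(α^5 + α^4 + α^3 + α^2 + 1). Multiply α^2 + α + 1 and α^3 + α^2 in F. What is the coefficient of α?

Multiply in F_2[α]: (α^2 + α + 1)·(α^3 + α^2) = α^5 + α^2.
Reduce using α^5 ≡ α^4 + α^3 + α^2 + 1 (mod α^5 + α^4 + α^3 + α^2 + 1).
Reduced: α^4 + α^3 + 1.

0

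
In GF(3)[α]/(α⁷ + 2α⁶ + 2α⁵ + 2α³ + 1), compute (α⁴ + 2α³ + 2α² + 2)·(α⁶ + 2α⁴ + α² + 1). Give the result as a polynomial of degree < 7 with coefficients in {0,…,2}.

α^6 + 2α^5 + α^3 + α^2 + α + 2

Multiply in GF(3)[α]: (α⁴ + 2α³ + 2α² + 2)·(α⁶ + 2α⁴ + α² + 1) = α¹⁰ + 2α⁹ + α⁸ + α⁷ + α⁶ + 2α⁵ + α⁴ + 2α³ + α² + 2.
Reduce using α⁷ ≡ α⁶ + α⁵ + α³ + 2 (mod α⁷ + 2α⁶ + 2α⁵ + 2α³ + 1).
Reduced: α⁶ + 2α⁵ + α³ + α² + α + 2.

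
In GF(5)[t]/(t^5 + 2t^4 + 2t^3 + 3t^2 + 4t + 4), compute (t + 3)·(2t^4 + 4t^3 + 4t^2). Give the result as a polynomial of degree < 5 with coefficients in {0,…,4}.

Multiply in GF(5)[t]: (t + 3)·(2t^4 + 4t^3 + 4t^2) = 2t^5 + t^3 + 2t^2.
Reduce using t^5 ≡ 3t^4 + 3t^3 + 2t^2 + t + 1 (mod t^5 + 2t^4 + 2t^3 + 3t^2 + 4t + 4).
Reduced: t^4 + 2t^3 + t^2 + 2t + 2.

t^4 + 2t^3 + t^2 + 2t + 2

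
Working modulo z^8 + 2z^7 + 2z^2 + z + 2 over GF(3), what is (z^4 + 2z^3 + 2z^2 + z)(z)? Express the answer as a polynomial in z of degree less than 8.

z^5 + 2z^4 + 2z^3 + z^2

Multiply in GF(3)[z]: (z^4 + 2z^3 + 2z^2 + z)·(z) = z^5 + 2z^4 + 2z^3 + z^2.
Reduced: z^5 + 2z^4 + 2z^3 + z^2.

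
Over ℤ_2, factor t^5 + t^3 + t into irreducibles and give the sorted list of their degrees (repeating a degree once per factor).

1, 2, 2

Write f(t) = t^5 + t^3 + t.
Roots in ℤ_2: f(0) = 0 → root; f(1) = 1.
Linear factors from roots: (t).
Complete factorization: f(t) = (t)·(t^2 + t + 1)^2.
Factor degrees with multiplicity: 1 + 2 + 2 = 5.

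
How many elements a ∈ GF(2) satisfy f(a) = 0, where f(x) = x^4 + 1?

Evaluate at each of the 2 elements of GF(2):
f(0) = 1; f(1) = 0 → root.
Roots: {1}.

1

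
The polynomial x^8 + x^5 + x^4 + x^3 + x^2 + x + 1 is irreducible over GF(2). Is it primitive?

Write f(x) = x^8 + x^5 + x^4 + x^3 + x^2 + x + 1.
|GF(2^8)^×| = 2^8 − 1 = 255. Prime factorization: 255 = 3·5·17.
f is primitive ⇔ x has order 255 in GF(2)[x]/(f), i.e. x^(255/q) ≠ 1 for each prime q | 255.
x^(85) mod f = 1
x^(51) mod f = x^7 + x^5 + x^3 + x^2 + x + 1.
x^(15) mod f = x^6 + x^3 + x + 1.
Since x^(85) = 1, the order of x divides 85 < 255; not primitive.

No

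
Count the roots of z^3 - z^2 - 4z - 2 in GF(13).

Write P(z) = z^3 - z^2 - 4z - 2.
Evaluate at each of the 13 elements of GF(13):
P(0) = 11; P(1) = 7; P(2) = 7; P(3) = 4; P(4) = 4; P(5) = 0 → root; P(6) = 11; P(7) = 4; P(8) = 11; P(9) = 12; P(10) = 0 → root; P(11) = 7; P(12) = 0 → root.
Roots: {5, 10, 12}.

3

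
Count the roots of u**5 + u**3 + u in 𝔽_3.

3

Write g(u) = u**5 + u**3 + u.
Evaluate at each of the 3 elements of 𝔽_3:
g(0) = 0 → root; g(1) = 0 → root; g(2) = 0 → root.
Roots: {0, 1, 2}.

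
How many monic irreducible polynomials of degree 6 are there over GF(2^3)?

The number of monic irreducibles of degree 6 over GF(8) is (1/6)·Σ_{d∣6} μ(6/d) 8^d.
Divisors of 6: 1, 2, 3, 6; μ(6/d) for each: 1, -1, -1, 1.
Σ = 8^1 − 8^2 − 8^3 + 8^6 = 261576.
N = 261576/6 = 43596.

43596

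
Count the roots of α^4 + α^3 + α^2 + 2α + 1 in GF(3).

Write P(α) = α^4 + α^3 + α^2 + 2α + 1.
Evaluate at each of the 3 elements of GF(3):
P(0) = 1; P(1) = 0 → root; P(2) = 0 → root.
Roots: {1, 2}.

2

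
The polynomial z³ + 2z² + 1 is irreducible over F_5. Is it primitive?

Write f(z) = z³ + 2z² + 1.
|GF(5^3)^×| = 5^3 − 1 = 124. Prime factorization: 124 = 2^2·31.
f is primitive ⇔ z has order 124 in GF(5)[z]/(f), i.e. z^(124/q) ≠ 1 for each prime q | 124.
z^(62) mod f = 1
z^(4) mod f = 4z² + 4z + 2.
Since z^(62) = 1, the order of z divides 62 < 124; not primitive.

No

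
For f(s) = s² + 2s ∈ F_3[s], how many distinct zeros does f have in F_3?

2

Evaluate at each of the 3 elements of F_3:
f(0) = 0 → root; f(1) = 0 → root; f(2) = 2.
Roots: {0, 1}.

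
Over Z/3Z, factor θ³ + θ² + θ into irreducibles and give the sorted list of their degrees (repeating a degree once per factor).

1, 1, 1

Write f(θ) = θ³ + θ² + θ.
Roots in Z/3Z: f(0) = 0 → root; f(1) = 0 → root; f(2) = 2.
Linear factors from roots: (θ), (θ + 2).
Complete factorization: f(θ) = (θ)·(θ + 2)^2.
Factor degrees with multiplicity: 1 + 1 + 1 = 3.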